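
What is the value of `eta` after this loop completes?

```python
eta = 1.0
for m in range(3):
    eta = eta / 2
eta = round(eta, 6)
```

Halving LR 3 times: 1 / 2^3
`eta` takes the values: 1.0 → 0.5 → 0.25 → 0.125

Answer: 0.125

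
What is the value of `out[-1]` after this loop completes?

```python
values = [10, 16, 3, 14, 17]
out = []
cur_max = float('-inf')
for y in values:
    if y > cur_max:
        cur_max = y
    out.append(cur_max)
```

Running max ends at 17
`out` takes the values: [] → [10] → [10, 16] → [10, 16, 16] → [10, 16, 16, 16] → [10, 16, 16, 16, 17]
So `out[-1]` = 17

Answer: 17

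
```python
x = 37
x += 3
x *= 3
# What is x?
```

Trace:
`x = 37` → x = 37
`x += 3` → x = 40
`x *= 3` → x = 120
So x = 120

Answer: 120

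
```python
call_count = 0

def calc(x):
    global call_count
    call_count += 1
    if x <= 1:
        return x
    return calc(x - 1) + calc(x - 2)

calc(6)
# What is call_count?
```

Calls(x) = 1 + Calls(x-1) + Calls(x-2); Calls(0)=Calls(1)=1. For x=6 this gives 25.

Answer: 25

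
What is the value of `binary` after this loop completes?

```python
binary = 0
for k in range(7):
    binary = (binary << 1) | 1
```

Build 7 consecutive 1-bits: 0b1111111
`binary` takes the values: 0 → 1 → 3 → 7 → 15 → 31 → 63 → 127

Answer: 127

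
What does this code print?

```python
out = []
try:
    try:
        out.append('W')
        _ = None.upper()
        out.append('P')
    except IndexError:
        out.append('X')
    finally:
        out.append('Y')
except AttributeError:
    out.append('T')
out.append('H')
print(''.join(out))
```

Execution trace: 'W' (inner try body) → 'Y' (inner finally) → 'T' (outer except AttributeError) → 'H' (after the try/except). Output: WYTH

Answer: WYTH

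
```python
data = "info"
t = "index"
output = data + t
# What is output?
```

Trace:
`data = "info"` → data = 'info'
`t = "index"` → t = 'index'
`output = data + t` → output = 'infoindex'
So output = 'infoindex'

Answer: 'infoindex'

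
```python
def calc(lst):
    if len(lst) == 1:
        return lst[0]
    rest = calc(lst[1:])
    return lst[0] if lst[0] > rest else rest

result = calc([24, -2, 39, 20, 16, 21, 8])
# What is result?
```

Recursive max over [24, -2, 39, 20, 16, 21, 8] = 39

Answer: 39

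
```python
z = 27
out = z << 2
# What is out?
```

Trace:
`z = 27` → z = 27
`out = z << 2` → out = 108
So out = 108

Answer: 108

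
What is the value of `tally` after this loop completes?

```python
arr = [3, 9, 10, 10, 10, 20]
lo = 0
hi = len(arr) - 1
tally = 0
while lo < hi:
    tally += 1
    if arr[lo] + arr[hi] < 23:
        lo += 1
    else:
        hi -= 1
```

Steps to find pair summing to 23
`tally` takes the values: 0 → 1 → 2 → 3 → 4 → 5

Answer: 5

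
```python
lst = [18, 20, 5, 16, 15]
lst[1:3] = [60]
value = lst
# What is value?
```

Trace:
`lst = [18, 20, 5, 16, 15]` → lst = [18, 20, 5, 16, 15]
`lst[1:3] = [60]` → lst = [18, 60, 16, 15]
`value = lst` → value = [18, 60, 16, 15]
So value = [18, 60, 16, 15]

Answer: [18, 60, 16, 15]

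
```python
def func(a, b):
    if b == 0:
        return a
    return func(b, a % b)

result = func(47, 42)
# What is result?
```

func(47, 42) -> func(42, 5) -> func(5, 2) -> func(2, 1) -> func(1, 0) -> 1

Answer: 1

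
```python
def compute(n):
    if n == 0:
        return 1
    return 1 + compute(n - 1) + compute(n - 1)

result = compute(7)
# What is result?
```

compute(n) = 1 + 2·compute(n-1), compute(0)=1. Closed form: (1+1)·2^7 - 1 = 255.

Answer: 255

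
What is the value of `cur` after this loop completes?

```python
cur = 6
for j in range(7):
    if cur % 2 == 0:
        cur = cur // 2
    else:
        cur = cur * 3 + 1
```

Collatz-style transformation from 6
`cur` takes the values: 6 → 3 → 10 → 5 → 16 → 8 → 4 → 2

Answer: 2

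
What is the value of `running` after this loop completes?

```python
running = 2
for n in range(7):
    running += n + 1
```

Start at 2, add 1 to 7 = 30
`running` takes the values: 2 → 3 → 5 → 8 → 12 → 17 → 23 → 30

Answer: 30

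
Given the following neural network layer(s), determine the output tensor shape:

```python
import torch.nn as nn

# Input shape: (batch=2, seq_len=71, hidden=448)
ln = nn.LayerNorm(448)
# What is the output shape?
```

Input: (2, 71, 448) -> Output: (2, 71, 448)

Answer: (2, 71, 448)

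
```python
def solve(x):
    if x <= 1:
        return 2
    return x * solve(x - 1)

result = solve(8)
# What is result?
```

solve(8) = 8 * 7 * 6 * 5 * 4 * 3 * 2 * 2 = 80640

Answer: 80640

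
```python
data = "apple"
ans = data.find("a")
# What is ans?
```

Trace:
`data = "apple"` → data = 'apple'
`ans = data.find("a")` → ans = 0
So ans = 0

Answer: 0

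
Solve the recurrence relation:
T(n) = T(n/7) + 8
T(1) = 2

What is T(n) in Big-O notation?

Each step divides n by 7 and adds 8. After log_7(n) steps we reach T(1)=2. So T(n) = 8·log_7(n) + 2 = O(log n).

Answer: O(log n)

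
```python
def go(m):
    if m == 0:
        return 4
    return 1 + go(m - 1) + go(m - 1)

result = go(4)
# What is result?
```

go(m) = 1 + 2·go(m-1), go(0)=4. Closed form: (4+1)·2^4 - 1 = 79.

Answer: 79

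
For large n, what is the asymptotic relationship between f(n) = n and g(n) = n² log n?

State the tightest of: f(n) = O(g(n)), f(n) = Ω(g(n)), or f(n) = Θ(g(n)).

n vs n² log n: f(n) = O(g(n)) but not Ω(g(n)) — n² log n grows strictly faster than n.

Answer: f(n) = O(g(n)) but not Ω(g(n)) — n² log n grows strictly faster than n.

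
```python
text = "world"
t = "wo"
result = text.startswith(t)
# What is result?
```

Trace:
`text = "world"` → text = 'world'
`t = "wo"` → t = 'wo'
`result = text.startswith(t)` → result = True
So result = True

Answer: True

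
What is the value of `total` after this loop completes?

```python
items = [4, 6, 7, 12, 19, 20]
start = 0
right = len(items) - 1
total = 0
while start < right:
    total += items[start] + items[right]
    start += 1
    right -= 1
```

Sum of pairs from ends
`total` takes the values: 0 → 24 → 49 → 68

Answer: 68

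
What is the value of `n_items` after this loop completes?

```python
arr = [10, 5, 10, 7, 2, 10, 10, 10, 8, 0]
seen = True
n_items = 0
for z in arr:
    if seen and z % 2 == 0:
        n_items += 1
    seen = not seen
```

Count even values at even positions
`n_items` takes the values: 0 → 1 → 2 → 3 → 4 → 5

Answer: 5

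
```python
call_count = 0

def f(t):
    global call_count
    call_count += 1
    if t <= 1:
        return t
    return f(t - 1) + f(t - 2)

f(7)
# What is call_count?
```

Calls(t) = 1 + Calls(t-1) + Calls(t-2); Calls(0)=Calls(1)=1. For t=7 this gives 41.

Answer: 41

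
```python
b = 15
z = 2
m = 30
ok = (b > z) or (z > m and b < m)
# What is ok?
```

Trace:
`b = 15` → b = 15
`z = 2` → z = 2
`m = 30` → m = 30
`ok = (b > z) or (z > m and b < m)` → ok = True
So ok = True

Answer: True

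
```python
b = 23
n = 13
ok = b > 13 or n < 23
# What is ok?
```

Trace:
`b = 23` → b = 23
`n = 13` → n = 13
`ok = b > 13 or n < 23` → ok = True
So ok = True

Answer: True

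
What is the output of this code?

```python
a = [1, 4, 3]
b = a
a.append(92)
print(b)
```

Key concept: basic list aliasing.
Step by step:
`a = [1, 4, 3]` → a = [1, 4, 3]
`b = a` → b = [1, 4, 3] (same object as a)
`a.append(92)` → a = [1, 4, 3, 92] (same object as b); b = [1, 4, 3, 92] (same object as a)
`print(b)` → prints [1, 4, 3, 92]

Answer: [1, 4, 3, 92]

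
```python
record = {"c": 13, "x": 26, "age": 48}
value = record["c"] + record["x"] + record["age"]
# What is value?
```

Trace:
`record = {"c": 13, "x": 26, "age": 48}` → record = {'c': 13, 'x': 26, 'age': 48}
`value = record["c"] + record["x"] + record["age"]` → value = 87
So value = 87

Answer: 87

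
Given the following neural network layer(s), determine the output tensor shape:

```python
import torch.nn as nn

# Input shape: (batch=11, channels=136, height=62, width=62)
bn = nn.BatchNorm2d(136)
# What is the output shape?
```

Input: (11, 136, 62, 62) -> Output: (11, 136, 62, 62)

Answer: (11, 136, 62, 62)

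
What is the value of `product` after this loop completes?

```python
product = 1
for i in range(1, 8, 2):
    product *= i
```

Product of 1, 3, 5, ... up to 7
`product` takes the values: 1 → 3 → 15 → 105

Answer: 105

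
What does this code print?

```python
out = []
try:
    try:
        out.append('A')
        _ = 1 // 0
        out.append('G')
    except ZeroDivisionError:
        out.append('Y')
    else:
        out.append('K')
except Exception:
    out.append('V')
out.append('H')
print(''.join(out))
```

Execution trace: 'A' (inner try body) → 'Y' (inner except ZeroDivisionError) → 'H' (after the try/except). Output: AYH

Answer: AYH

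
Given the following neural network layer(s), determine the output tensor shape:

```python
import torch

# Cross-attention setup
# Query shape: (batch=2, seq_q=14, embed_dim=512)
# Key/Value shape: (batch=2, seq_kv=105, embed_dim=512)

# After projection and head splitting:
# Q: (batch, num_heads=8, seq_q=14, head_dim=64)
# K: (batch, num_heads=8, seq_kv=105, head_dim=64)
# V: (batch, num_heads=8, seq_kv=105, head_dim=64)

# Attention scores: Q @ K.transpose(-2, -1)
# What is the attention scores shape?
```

Input: (2, 14, 512) -> Output: (2, 8, 14, 105)

Answer: (2, 8, 14, 105)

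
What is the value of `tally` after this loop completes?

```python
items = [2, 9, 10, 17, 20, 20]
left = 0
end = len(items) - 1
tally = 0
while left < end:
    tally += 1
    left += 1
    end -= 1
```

Iterations until pointers meet (list length 6)
`tally` takes the values: 0 → 1 → 2 → 3

Answer: 3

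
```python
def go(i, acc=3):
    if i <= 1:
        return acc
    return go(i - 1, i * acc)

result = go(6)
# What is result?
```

Accumulator trace (n, acc): (6, 3) -> (5, 18) -> (4, 90) -> (3, 360) -> (2, 1080) -> (1, 2160) -> return 2160

Answer: 2160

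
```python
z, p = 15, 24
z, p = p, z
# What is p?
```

Trace:
`z, p = 15, 24` → z = 15; p = 24
`z, p = p, z` → z = 24; p = 15
So p = 15

Answer: 15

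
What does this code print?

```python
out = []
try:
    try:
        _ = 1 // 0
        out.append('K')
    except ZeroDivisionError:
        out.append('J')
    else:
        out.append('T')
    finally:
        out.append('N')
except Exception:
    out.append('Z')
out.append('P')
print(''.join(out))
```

Execution trace: 'J' (inner except ZeroDivisionError) → 'N' (inner finally) → 'P' (after the try/except). Output: JNP

Answer: JNP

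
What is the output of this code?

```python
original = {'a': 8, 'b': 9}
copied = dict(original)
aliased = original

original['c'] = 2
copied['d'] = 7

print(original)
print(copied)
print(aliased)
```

Key concept: dict() creates copy, assignment creates alias.
Step by step:
`original = {'a': 8, 'b': 9}` → original = {'a': 8, 'b': 9}
`copied = dict(original)` → copied = {'a': 8, 'b': 9}
`aliased = original` → aliased = {'a': 8, 'b': 9} (same object as original)
`original['c'] = 2` → original = {'a': 8, 'b': 9, 'c': 2} (same object as aliased); aliased = {'a': 8, 'b': 9, 'c': 2} (same object as original)
`copied['d'] = 7` → copied = {'a': 8, 'b': 9, 'd': 7}
`print(original)` → prints {'a': 8, 'b': 9, 'c': 2}
`print(copied)` → prints {'a': 8, 'b': 9, 'd': 7}
`print(aliased)` → prints {'a': 8, 'b': 9, 'c': 2}

Answer:
{'a': 8, 'b': 9, 'c': 2}
{'a': 8, 'b': 9, 'd': 7}
{'a': 8, 'b': 9, 'c': 2}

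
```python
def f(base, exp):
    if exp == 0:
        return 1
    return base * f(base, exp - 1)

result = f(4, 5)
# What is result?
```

f(4, 5) = 4 * 4 * 4 * 4 * 4 = 1024

Answer: 1024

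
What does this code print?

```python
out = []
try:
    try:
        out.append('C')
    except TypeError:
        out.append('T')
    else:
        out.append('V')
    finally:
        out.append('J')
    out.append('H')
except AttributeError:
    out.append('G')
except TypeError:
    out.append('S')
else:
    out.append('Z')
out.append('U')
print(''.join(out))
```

Execution trace: 'C' (inner try body, no exception) → 'V' (inner else) → 'J' (inner finally) → 'H' (try body, no exception) → 'Z' (else) → 'U' (after the try/except). Output: CVJHZU

Answer: CVJHZU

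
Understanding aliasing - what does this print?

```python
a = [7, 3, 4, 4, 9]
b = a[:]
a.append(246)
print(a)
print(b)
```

Key concept: slice [:] creates copy.
Step by step:
`a = [7, 3, 4, 4, 9]` → a = [7, 3, 4, 4, 9]
`b = a[:]` → b = [7, 3, 4, 4, 9]
`a.append(246)` → a = [7, 3, 4, 4, 9, 246]
`print(a)` → prints [7, 3, 4, 4, 9, 246]
`print(b)` → prints [7, 3, 4, 4, 9]

Answer:
[7, 3, 4, 4, 9, 246]
[7, 3, 4, 4, 9]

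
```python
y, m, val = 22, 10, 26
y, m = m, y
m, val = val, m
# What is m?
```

Trace:
`y, m, val = 22, 10, 26` → y = 22; m = 10; val = 26
`y, m = m, y` → y = 10; m = 22
`m, val = val, m` → m = 26; val = 22
So m = 26

Answer: 26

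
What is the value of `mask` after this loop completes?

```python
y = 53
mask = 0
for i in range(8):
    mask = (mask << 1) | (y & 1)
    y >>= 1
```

Reverse lowest 8 bits of 53
`mask` takes the values: 0 → 1 → 2 → 5 → 10 → 21 → 43 → 86 → 172

Answer: 172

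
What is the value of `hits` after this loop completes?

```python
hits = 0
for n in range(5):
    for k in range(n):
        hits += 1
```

Triangle number: 0+1+2+...+4
`hits` takes the values: 0 → 1 → 2 → 3 → 4 → 5 → 6 → 7 → 8 → 9 → 10

Answer: 10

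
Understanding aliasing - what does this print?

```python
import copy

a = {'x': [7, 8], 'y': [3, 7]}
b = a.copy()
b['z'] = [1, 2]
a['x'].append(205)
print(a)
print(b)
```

Key concept: shallow copy of dict with mutable values.
Step by step:
`a = {'x': [7, 8], 'y': [3, 7]}` → a = {'x': [7, 8], 'y': [3, 7]}
`b = a.copy()` → b = {'x': [7, 8], 'y': [3, 7]}
`b['z'] = [1, 2]` → b = {'x': [7, 8], 'y': [3, 7], 'z': [1, 2]}
`a['x'].append(205)` → a = {'x': [7, 8, 205], 'y': [3, 7]}; b = {'x': [7, 8, 205], 'y': [3, 7], 'z': [1, 2]}
`print(a)` → prints {'x': [7, 8, 205], 'y': [3, 7]}
`print(b)` → prints {'x': [7, 8, 205], 'y': [3, 7], 'z': [1, 2]}

Answer:
{'x': [7, 8, 205], 'y': [3, 7]}
{'x': [7, 8, 205], 'y': [3, 7], 'z': [1, 2]}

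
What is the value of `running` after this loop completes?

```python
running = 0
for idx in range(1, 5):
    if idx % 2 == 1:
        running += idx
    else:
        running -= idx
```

Add odd, subtract even
`running` takes the values: 0 → 1 → -1 → 2 → -2

Answer: -2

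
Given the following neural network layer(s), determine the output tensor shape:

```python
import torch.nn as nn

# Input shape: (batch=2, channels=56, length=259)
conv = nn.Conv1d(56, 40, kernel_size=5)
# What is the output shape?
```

Input: (2, 56, 259) -> Output: (2, 40, 255)

Answer: (2, 40, 255)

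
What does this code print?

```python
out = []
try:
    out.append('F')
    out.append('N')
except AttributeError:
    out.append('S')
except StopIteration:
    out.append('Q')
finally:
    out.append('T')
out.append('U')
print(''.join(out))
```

Execution trace: 'F' (try body) → 'N' (try body, no exception) → 'T' (finally) → 'U' (after the try/except). Output: FNTU

Answer: FNTU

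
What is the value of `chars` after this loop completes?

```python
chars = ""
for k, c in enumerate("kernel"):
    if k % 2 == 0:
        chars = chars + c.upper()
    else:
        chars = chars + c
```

Uppercase even positions in 'kernel'
`chars` takes the values: "" → "K" → "Ke" → "KeR" → "KeRn" → "KeRnE" → "KeRnEl"

Answer: "KeRnEl"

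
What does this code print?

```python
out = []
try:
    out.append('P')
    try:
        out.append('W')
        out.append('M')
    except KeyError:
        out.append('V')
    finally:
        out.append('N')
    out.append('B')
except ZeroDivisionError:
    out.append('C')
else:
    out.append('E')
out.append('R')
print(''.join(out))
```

Execution trace: 'P' (try body) → 'W' (inner try body) → 'M' (inner try body, no exception) → 'N' (inner finally) → 'B' (try body, no exception) → 'E' (else) → 'R' (after the try/except). Output: PWMNBER

Answer: PWMNBER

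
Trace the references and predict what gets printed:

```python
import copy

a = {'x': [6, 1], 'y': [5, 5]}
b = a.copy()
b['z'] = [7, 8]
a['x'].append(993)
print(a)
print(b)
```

Key concept: shallow copy of dict with mutable values.
Step by step:
`a = {'x': [6, 1], 'y': [5, 5]}` → a = {'x': [6, 1], 'y': [5, 5]}
`b = a.copy()` → b = {'x': [6, 1], 'y': [5, 5]}
`b['z'] = [7, 8]` → b = {'x': [6, 1], 'y': [5, 5], 'z': [7, 8]}
`a['x'].append(993)` → a = {'x': [6, 1, 993], 'y': [5, 5]}; b = {'x': [6, 1, 993], 'y': [5, 5], 'z': [7, 8]}
`print(a)` → prints {'x': [6, 1, 993], 'y': [5, 5]}
`print(b)` → prints {'x': [6, 1, 993], 'y': [5, 5], 'z': [7, 8]}

Answer:
{'x': [6, 1, 993], 'y': [5, 5]}
{'x': [6, 1, 993], 'y': [5, 5], 'z': [7, 8]}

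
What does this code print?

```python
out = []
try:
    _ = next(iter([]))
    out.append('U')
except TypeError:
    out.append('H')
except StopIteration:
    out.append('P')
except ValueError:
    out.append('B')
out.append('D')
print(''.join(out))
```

Execution trace: 'P' (except StopIteration) → 'D' (after the try/except). Output: PD

Answer: PD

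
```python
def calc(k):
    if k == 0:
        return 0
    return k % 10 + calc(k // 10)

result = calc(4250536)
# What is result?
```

Sum of digits of 4250536: 6 + 3 + 5 + 0 + 5 + 2 + 4 = 25

Answer: 25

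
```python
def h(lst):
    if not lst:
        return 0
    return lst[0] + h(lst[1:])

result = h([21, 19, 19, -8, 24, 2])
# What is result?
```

21 + 19 + 19 + (-8) + 24 + 2 + 0 = 77

Answer: 77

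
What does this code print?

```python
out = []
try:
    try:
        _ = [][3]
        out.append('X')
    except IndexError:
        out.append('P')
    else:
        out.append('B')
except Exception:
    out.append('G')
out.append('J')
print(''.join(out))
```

Execution trace: 'P' (inner except IndexError) → 'J' (after the try/except). Output: PJ

Answer: PJ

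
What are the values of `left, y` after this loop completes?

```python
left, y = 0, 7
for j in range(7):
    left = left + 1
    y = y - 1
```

left goes 0→7, y goes 7→0
`left, y` takes the values: (0, 7) → (1, 7) → (1, 6) → (2, 6) → (2, 5) → (3, 5) → (3, 4) → (4, 4) → (4, 3) → (5, 3) → (5, 2) → (6, 2) → (6, 1) → (7, 1) → (7, 0)

Answer: 7, 0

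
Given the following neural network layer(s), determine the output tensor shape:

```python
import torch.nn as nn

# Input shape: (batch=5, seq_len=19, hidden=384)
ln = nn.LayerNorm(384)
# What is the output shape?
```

Input: (5, 19, 384) -> Output: (5, 19, 384)

Answer: (5, 19, 384)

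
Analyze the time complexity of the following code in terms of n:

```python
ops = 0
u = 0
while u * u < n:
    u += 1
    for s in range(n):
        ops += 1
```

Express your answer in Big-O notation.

Each loop level contributes: √n × n. Multiplying the contributions gives O(n√n).

Answer: O(n√n)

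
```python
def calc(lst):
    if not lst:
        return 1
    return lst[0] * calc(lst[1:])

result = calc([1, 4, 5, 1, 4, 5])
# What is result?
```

Product over [1, 4, 5, 1, 4, 5] = 1 * 4 * 5 * 1 * 4 * 5 = 400

Answer: 400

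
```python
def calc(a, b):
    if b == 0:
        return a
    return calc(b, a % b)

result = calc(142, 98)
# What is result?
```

calc(142, 98) -> calc(98, 44) -> calc(44, 10) -> calc(10, 4) -> calc(4, 2) -> calc(2, 0) -> 2

Answer: 2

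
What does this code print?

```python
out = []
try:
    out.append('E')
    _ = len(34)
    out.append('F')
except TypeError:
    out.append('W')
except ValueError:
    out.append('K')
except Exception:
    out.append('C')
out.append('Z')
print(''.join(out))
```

Execution trace: 'E' (try body) → 'W' (except TypeError) → 'Z' (after the try/except). Output: EWZ

Answer: EWZ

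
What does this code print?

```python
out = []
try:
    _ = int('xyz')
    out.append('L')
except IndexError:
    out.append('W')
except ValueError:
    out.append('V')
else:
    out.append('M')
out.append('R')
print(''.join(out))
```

Execution trace: 'V' (except ValueError) → 'R' (after the try/except). Output: VR

Answer: VR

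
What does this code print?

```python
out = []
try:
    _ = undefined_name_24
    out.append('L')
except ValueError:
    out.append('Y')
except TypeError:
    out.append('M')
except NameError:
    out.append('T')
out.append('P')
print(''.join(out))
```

Execution trace: 'T' (except NameError) → 'P' (after the try/except). Output: TP

Answer: TP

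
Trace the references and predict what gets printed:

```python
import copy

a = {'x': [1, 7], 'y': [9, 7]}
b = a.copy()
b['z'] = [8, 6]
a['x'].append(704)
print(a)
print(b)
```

Key concept: shallow copy of dict with mutable values.
Step by step:
`a = {'x': [1, 7], 'y': [9, 7]}` → a = {'x': [1, 7], 'y': [9, 7]}
`b = a.copy()` → b = {'x': [1, 7], 'y': [9, 7]}
`b['z'] = [8, 6]` → b = {'x': [1, 7], 'y': [9, 7], 'z': [8, 6]}
`a['x'].append(704)` → a = {'x': [1, 7, 704], 'y': [9, 7]}; b = {'x': [1, 7, 704], 'y': [9, 7], 'z': [8, 6]}
`print(a)` → prints {'x': [1, 7, 704], 'y': [9, 7]}
`print(b)` → prints {'x': [1, 7, 704], 'y': [9, 7], 'z': [8, 6]}

Answer:
{'x': [1, 7, 704], 'y': [9, 7]}
{'x': [1, 7, 704], 'y': [9, 7], 'z': [8, 6]}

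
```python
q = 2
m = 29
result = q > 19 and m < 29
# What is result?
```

Trace:
`q = 2` → q = 2
`m = 29` → m = 29
`result = q > 19 and m < 29` → result = False
So result = False

Answer: False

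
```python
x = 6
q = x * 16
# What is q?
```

Trace:
`x = 6` → x = 6
`q = x * 16` → q = 96
So q = 96

Answer: 96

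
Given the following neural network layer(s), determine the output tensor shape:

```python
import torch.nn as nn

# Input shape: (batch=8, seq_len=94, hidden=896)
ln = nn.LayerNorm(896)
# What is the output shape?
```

Input: (8, 94, 896) -> Output: (8, 94, 896)

Answer: (8, 94, 896)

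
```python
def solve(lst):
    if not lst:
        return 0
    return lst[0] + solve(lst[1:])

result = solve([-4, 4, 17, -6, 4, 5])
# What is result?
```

(-4) + 4 + 17 + (-6) + 4 + 5 + 0 = 20

Answer: 20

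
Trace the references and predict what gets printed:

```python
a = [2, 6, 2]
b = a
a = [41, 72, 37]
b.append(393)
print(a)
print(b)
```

Key concept: rebinding vs mutation: a is rebound to a new list, b still points at the original.
Step by step:
`a = [2, 6, 2]` → a = [2, 6, 2]
`b = a` → b = [2, 6, 2] (same object as a)
`a = [41, 72, 37]` → a = [41, 72, 37]
`b.append(393)` → b = [2, 6, 2, 393]
`print(a)` → prints [41, 72, 37]
`print(b)` → prints [2, 6, 2, 393]

Answer:
[41, 72, 37]
[2, 6, 2, 393]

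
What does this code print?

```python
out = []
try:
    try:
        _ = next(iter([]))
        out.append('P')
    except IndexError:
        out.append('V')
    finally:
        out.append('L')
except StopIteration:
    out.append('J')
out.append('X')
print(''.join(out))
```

Execution trace: 'L' (finally) → 'J' (outer except StopIteration) → 'X' (after the try/except). Output: LJX

Answer: LJX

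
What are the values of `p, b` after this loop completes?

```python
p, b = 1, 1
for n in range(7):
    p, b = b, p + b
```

Fibonacci: after 7 iterations
`p, b` takes the values: (1, 1) → (1, 2) → (2, 3) → (3, 5) → (5, 8) → (8, 13) → (13, 21) → (21, 34)

Answer: 21, 34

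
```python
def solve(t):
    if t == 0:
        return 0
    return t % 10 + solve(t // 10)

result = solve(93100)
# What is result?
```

Sum of digits of 93100: 0 + 0 + 1 + 3 + 9 = 13

Answer: 13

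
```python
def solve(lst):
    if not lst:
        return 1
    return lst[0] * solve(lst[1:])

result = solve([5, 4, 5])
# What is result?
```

Product over [5, 4, 5] = 5 * 4 * 5 = 100

Answer: 100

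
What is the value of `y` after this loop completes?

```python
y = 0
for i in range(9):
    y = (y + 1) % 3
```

Increment mod 3, 9 times = 0
`y` takes the values: 0 → 1 → 2 → 0 → 1 → 2 → 0 → 1 → 2 → 0

Answer: 0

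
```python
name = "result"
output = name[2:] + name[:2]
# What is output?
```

Trace:
`name = "result"` → name = 'result'
`output = name[2:] + name[:2]` → output = 'sultre'
So output = 'sultre'

Answer: 'sultre'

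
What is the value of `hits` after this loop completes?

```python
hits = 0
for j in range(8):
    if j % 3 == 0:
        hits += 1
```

Count numbers divisible by 3 in range(8)
`hits` takes the values: 0 → 1 → 2 → 3

Answer: 3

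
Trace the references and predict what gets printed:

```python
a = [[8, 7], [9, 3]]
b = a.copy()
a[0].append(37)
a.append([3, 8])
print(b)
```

Key concept: shallow copy with nested lists.
Step by step:
`a = [[8, 7], [9, 3]]` → a = [[8, 7], [9, 3]]
`b = a.copy()` → b = [[8, 7], [9, 3]]
`a[0].append(37)` → a = [[8, 7, 37], [9, 3]]; b = [[8, 7, 37], [9, 3]]
`a.append([3, 8])` → a = [[8, 7, 37], [9, 3], [3, 8]]
`print(b)` → prints [[8, 7, 37], [9, 3]]

Answer: [[8, 7, 37], [9, 3]]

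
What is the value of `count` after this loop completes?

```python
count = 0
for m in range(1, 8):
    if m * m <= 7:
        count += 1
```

Count numbers where m² ≤ 7
`count` takes the values: 0 → 1 → 2

Answer: 2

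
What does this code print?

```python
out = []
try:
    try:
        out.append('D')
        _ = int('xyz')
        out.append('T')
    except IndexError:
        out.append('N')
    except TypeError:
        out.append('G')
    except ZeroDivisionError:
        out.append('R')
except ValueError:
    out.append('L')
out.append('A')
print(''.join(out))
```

Execution trace: 'D' (try body) → 'L' (outer except ValueError) → 'A' (after the try/except). Output: DLA

Answer: DLA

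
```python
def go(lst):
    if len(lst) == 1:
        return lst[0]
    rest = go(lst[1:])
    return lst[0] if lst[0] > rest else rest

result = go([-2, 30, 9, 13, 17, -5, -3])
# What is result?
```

Recursive max over [-2, 30, 9, 13, 17, -5, -3] = 30

Answer: 30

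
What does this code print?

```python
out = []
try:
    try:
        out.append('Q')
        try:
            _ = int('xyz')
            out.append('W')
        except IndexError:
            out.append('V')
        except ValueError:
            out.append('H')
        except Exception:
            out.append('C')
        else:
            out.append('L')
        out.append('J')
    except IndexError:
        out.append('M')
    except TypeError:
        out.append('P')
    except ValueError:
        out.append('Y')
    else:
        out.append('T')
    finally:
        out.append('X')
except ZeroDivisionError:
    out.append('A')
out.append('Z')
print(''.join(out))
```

Execution trace: 'Q' (try body) → 'H' (inner except ValueError) → 'J' (try body, no exception) → 'T' (else) → 'X' (finally) → 'Z' (after the try/except). Output: QHJTXZ

Answer: QHJTXZ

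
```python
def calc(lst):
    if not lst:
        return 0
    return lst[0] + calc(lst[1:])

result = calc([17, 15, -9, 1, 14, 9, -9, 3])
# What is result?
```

17 + 15 + (-9) + 1 + 14 + 9 + (-9) + 3 + 0 = 41

Answer: 41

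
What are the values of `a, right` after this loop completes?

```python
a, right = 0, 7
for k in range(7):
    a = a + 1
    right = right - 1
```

a goes 0→7, right goes 7→0
`a, right` takes the values: (0, 7) → (1, 7) → (1, 6) → (2, 6) → (2, 5) → (3, 5) → (3, 4) → (4, 4) → (4, 3) → (5, 3) → (5, 2) → (6, 2) → (6, 1) → (7, 1) → (7, 0)

Answer: 7, 0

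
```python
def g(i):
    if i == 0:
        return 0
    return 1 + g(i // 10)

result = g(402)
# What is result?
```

Count of digits of 402: 3

Answer: 3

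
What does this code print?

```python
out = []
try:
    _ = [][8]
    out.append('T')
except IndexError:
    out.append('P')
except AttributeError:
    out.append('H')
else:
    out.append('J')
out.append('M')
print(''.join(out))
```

Execution trace: 'P' (except IndexError) → 'M' (after the try/except). Output: PM

Answer: PM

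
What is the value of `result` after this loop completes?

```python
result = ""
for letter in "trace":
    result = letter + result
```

Reverse 'trace'
`result` takes the values: "" → "t" → "rt" → "art" → "cart" → "ecart"

Answer: "ecart"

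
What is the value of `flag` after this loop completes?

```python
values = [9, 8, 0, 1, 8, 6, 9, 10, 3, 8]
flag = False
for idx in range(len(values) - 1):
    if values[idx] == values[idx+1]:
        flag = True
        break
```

Check consecutive duplicates in [9, 8, 0, 1, 8, 6, 9, 10, 3, 8]
`flag` takes the values: False

Answer: False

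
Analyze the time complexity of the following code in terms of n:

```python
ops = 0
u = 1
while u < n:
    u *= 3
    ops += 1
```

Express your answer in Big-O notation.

Each loop level contributes: log n. Multiplying the contributions gives O(log n).

Answer: O(log n)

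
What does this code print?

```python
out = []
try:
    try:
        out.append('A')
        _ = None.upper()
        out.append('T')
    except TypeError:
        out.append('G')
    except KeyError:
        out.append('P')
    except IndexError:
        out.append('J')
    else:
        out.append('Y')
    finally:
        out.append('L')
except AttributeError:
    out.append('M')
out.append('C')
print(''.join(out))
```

Execution trace: 'A' (try body) → 'L' (finally) → 'M' (outer except AttributeError) → 'C' (after the try/except). Output: ALMC

Answer: ALMC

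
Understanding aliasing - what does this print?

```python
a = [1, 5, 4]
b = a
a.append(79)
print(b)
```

Key concept: basic list aliasing.
Step by step:
`a = [1, 5, 4]` → a = [1, 5, 4]
`b = a` → b = [1, 5, 4] (same object as a)
`a.append(79)` → a = [1, 5, 4, 79] (same object as b); b = [1, 5, 4, 79] (same object as a)
`print(b)` → prints [1, 5, 4, 79]

Answer: [1, 5, 4, 79]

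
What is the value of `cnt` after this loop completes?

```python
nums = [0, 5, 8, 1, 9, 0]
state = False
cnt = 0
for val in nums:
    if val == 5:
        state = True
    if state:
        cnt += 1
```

Count elements after first 5 in [0, 5, 8, 1, 9, 0]
`cnt` takes the values: 0 → 1 → 2 → 3 → 4 → 5

Answer: 5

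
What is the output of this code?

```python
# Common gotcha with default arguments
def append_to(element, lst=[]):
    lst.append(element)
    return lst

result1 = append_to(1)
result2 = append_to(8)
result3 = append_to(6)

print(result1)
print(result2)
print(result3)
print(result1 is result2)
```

Key concept: mutable default argument gotcha.
Step by step:
`result1 = append_to(1)` → result1 = [1]
`result2 = append_to(8)` → result1 = [1, 8] (same object as result2); result2 = [1, 8] (same object as result1)
`result3 = append_to(6)` → result1 = [1, 8, 6] (same object as result2, result3); result2 = [1, 8, 6] (same object as result1, result3); result3 = [1, 8, 6] (same object as result1, result2)
`print(result1)` → prints [1, 8, 6]
`print(result2)` → prints [1, 8, 6]
`print(result3)` → prints [1, 8, 6]
`print(result1 is result2)` → prints True

Answer:
[1, 8, 6]
[1, 8, 6]
[1, 8, 6]
True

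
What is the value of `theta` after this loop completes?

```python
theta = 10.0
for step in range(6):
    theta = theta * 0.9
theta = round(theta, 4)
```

Exponential decay: 10.0 * 0.9^6
`theta` takes the values: 10.0 → 9.0 → 8.1 → 7.29 → 6.561 → 5.9049 → 5.31441 → 5.3144

Answer: 5.3144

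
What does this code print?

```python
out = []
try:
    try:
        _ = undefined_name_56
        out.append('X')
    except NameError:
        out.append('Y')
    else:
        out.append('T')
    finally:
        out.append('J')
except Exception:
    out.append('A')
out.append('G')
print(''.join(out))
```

Execution trace: 'Y' (inner except NameError) → 'J' (inner finally) → 'G' (after the try/except). Output: YJG

Answer: YJG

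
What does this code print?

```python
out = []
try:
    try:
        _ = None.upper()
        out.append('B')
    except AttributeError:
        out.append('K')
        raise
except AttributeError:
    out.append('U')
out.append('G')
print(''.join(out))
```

Execution trace: 'K' (inner except AttributeError) → 'U' (outer except AttributeError) → 'G' (after the try/except). Output: KUG

Answer: KUG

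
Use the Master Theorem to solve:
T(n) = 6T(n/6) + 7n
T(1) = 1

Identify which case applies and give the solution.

a=6, b=6, f(n)=7n. log_6(6) = 1. Since c=1 = 1, Case 2 applies: T(n) = Θ(n^log_b(a) · log n) = O(n log n).

Answer: O(n log n) - Case 2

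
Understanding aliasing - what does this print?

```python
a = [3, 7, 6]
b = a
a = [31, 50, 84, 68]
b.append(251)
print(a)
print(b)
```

Key concept: rebinding vs mutation: a is rebound to a new list, b still points at the original.
Step by step:
`a = [3, 7, 6]` → a = [3, 7, 6]
`b = a` → b = [3, 7, 6] (same object as a)
`a = [31, 50, 84, 68]` → a = [31, 50, 84, 68]
`b.append(251)` → b = [3, 7, 6, 251]
`print(a)` → prints [31, 50, 84, 68]
`print(b)` → prints [3, 7, 6, 251]

Answer:
[31, 50, 84, 68]
[3, 7, 6, 251]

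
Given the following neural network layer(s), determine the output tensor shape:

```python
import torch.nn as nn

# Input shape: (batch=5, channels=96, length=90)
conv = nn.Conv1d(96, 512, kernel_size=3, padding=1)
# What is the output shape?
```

Input: (5, 96, 90) -> Output: (5, 512, 90)

Answer: (5, 512, 90)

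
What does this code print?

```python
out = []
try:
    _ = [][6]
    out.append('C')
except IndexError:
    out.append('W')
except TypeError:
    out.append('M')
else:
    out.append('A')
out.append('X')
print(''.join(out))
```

Execution trace: 'W' (except IndexError) → 'X' (after the try/except). Output: WX

Answer: WX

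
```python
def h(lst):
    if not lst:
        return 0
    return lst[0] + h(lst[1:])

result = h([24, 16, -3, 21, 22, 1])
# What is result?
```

24 + 16 + (-3) + 21 + 22 + 1 + 0 = 81

Answer: 81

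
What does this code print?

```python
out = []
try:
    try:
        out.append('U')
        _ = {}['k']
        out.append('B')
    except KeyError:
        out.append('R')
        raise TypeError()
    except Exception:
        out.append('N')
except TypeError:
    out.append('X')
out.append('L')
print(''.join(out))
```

Execution trace: 'U' (inner try body) → 'R' (inner except KeyError) → 'X' (outer except TypeError) → 'L' (after the try/except). Output: URXL

Answer: URXL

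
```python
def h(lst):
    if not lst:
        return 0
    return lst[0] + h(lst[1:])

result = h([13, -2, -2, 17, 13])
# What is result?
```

13 + (-2) + (-2) + 17 + 13 + 0 = 39

Answer: 39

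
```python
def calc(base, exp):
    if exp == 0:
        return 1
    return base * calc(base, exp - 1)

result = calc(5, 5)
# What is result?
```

calc(5, 5) = 5 * 5 * 5 * 5 * 5 = 3125

Answer: 3125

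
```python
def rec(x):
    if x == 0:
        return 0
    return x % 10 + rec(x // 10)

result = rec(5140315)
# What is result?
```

Sum of digits of 5140315: 5 + 1 + 3 + 0 + 4 + 1 + 5 = 19

Answer: 19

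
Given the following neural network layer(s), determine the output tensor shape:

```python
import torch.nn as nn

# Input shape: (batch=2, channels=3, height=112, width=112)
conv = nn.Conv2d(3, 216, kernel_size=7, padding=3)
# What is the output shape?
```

Input: (2, 3, 112, 112) -> Output: (2, 216, 112, 112)

Answer: (2, 216, 112, 112)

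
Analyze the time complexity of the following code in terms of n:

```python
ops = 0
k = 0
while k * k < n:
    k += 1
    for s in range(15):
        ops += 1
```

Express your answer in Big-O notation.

Each loop level contributes: √n × 1. Multiplying the contributions gives O(√n).

Answer: O(√n)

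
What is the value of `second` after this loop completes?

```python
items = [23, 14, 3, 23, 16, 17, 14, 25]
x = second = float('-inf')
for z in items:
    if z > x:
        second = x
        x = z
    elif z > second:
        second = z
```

Second largest (with repeats) in [23, 14, 3, 23, 16, 17, 14, 25]
`second` takes the values: -inf → 14 → 23

Answer: 23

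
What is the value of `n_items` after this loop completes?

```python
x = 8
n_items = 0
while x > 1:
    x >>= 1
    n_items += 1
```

Count right shifts until 1
`n_items` takes the values: 0 → 1 → 2 → 3

Answer: 3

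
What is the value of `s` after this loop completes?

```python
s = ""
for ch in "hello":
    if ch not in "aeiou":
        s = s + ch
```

Remove vowels from 'hello'
`s` takes the values: "" → "h" → "hl" → "hll"

Answer: "hll"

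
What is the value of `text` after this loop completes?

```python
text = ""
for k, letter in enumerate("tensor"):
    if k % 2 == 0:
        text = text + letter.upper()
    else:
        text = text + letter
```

Uppercase even positions in 'tensor'
`text` takes the values: "" → "T" → "Te" → "TeN" → "TeNs" → "TeNsO" → "TeNsOr"

Answer: "TeNsOr"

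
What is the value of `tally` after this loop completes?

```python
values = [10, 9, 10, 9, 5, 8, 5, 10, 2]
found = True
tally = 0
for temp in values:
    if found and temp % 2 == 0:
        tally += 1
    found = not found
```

Count even values at even positions
`tally` takes the values: 0 → 1 → 2 → 3

Answer: 3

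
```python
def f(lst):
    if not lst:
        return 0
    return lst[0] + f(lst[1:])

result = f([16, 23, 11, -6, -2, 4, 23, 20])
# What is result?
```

16 + 23 + 11 + (-6) + (-2) + 4 + 23 + 20 + 0 = 89

Answer: 89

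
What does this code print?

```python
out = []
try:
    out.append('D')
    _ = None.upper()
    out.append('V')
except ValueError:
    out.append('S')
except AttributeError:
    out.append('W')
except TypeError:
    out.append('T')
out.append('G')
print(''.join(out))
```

Execution trace: 'D' (try body) → 'W' (except AttributeError) → 'G' (after the try/except). Output: DWG

Answer: DWG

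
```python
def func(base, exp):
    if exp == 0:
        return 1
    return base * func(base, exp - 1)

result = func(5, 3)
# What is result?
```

func(5, 3) = 5 * 5 * 5 = 125

Answer: 125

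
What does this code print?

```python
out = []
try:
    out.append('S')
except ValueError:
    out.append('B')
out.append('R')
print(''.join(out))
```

Execution trace: 'S' (try body, no exception) → 'R' (after the try/except). Output: SR

Answer: SR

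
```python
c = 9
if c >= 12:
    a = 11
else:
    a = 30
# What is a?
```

Trace:
`c = 9` → c = 9
`if c >= 12: ...` → c >= 12 is False, take else branch → a = 30
So a = 30

Answer: 30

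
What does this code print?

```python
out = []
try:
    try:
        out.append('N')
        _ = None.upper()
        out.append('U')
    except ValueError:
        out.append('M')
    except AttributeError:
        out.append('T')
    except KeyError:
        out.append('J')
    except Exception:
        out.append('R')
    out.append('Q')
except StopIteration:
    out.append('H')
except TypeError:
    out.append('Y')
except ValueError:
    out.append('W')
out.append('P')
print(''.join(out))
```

Execution trace: 'N' (inner try body) → 'T' (inner except AttributeError) → 'Q' (try body, no exception) → 'P' (after the try/except). Output: NTQP

Answer: NTQP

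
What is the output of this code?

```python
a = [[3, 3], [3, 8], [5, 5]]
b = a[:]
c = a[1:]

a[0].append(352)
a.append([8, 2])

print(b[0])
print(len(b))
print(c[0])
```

Key concept: slice with nested mutation.
Step by step:
`a = [[3, 3], [3, 8], [5, 5]]` → a = [[3, 3], [3, 8], [5, 5]]
`b = a[:]` → b = [[3, 3], [3, 8], [5, 5]]
`c = a[1:]` → c = [[3, 8], [5, 5]]
`a[0].append(352)` → a = [[3, 3, 352], [3, 8], [5, 5]]; b = [[3, 3, 352], [3, 8], [5, 5]]
`a.append([8, 2])` → a = [[3, 3, 352], [3, 8], [5, 5], [8, 2]]
`print(b[0])` → prints [3, 3, 352]
`print(len(b))` → prints 3
`print(c[0])` → prints [3, 8]

Answer:
[3, 3, 352]
3
[3, 8]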